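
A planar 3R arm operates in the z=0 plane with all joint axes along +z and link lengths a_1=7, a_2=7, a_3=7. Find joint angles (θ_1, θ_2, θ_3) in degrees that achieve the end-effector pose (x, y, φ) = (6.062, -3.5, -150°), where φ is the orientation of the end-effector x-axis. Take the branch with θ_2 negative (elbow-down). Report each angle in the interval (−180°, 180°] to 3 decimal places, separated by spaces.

30.001 -60.003 -119.999

wrist centre = target − a_3·(cos φ, sin φ) = (12.1242, -0.0000)
cos θ_2 = (146.9957−7²−7²)/(2·7·7) = 0.5000; θ_2 = -60.0029° (elbow-down)
β = atan2(-0.0000,12.1242) = -0.0000°; ψ = atan2(-6.0624,10.4997) = -30.0015°
θ_1 = β − ψ = 30.0015°
θ_3 = φ − θ_1 − θ_2 = -119.9985° (wrapped to (-180°,180°])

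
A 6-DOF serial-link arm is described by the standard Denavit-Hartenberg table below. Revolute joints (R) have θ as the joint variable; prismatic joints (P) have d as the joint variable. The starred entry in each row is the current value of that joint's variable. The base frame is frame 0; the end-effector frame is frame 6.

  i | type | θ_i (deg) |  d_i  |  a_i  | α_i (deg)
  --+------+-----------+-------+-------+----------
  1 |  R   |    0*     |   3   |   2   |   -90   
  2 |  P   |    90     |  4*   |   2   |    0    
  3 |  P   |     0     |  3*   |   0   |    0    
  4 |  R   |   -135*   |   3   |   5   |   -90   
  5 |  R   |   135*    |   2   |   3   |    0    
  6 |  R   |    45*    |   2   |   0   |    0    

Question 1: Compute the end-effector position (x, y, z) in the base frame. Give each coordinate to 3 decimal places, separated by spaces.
6.864 7.879 0.207

after link 1: o_1 = (2.0000, 0.0000, 3.0000)
after link 2: o_2 = (2.0000, 4.0000, 1.0000)
after link 3: o_3 = (2.0000, 7.0000, 1.0000)
after link 4: o_4 = (5.5355, 10.0000, 4.5355)
after link 5: o_5 = (5.4497, 7.8787, 1.6213)
after link 6: o_6 = (6.8640, 7.8787, 0.2071)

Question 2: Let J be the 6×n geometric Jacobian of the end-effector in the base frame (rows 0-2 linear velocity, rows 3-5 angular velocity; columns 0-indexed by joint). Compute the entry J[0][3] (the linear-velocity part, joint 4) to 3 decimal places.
axis z_3 = (0.0000,1.0000,0.0000); lever o_n−o_3 = (4.8640,0.8787,-0.7929)
cross product → J_v[:, 3] = (-0.7929,0.0000,-4.8640)
J_ω[:, 3] = z_3
entry J[0][3] = -0.7929

-0.793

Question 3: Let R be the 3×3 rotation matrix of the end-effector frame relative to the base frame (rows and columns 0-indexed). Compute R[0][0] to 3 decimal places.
End-effector x-axis (col 0 of R) = (-0.7071,-0.0000,-0.7071)
R[0][0] = -0.7071

-0.707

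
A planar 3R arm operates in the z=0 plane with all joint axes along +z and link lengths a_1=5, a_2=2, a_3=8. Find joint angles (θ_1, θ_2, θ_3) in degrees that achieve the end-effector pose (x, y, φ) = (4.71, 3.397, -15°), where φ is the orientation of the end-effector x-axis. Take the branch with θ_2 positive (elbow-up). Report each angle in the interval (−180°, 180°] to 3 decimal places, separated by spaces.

wrist centre = target − a_3·(cos φ, sin φ) = (-3.0174, 5.4676)
cos θ_2 = (38.9989−5²−2²)/(2·5·2) = 0.4999; θ_2 = 60.0037° (elbow-up)
β = atan2(5.4676,-3.0174) = 118.8932°; ψ = atan2(1.7321,5.9999) = 16.1030°
θ_1 = β − ψ = 102.7902°
θ_3 = φ − θ_1 − θ_2 = -177.7940° (wrapped to (-180°,180°])

102.790 60.004 -177.794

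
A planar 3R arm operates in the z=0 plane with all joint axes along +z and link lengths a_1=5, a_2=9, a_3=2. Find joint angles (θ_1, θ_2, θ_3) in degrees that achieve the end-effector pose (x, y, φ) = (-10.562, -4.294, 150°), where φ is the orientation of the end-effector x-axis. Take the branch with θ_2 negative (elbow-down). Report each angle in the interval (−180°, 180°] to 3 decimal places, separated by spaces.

-88.107 -90.004 -31.889

wrist centre = target − a_3·(cos φ, sin φ) = (-8.8299, -5.2940)
cos θ_2 = (105.9944−5²−9²)/(2·5·9) = -0.0001; θ_2 = -90.0035° (elbow-down)
β = atan2(-5.2940,-8.8299) = -149.0552°; ψ = atan2(-9.0000,4.9994) = -60.9481°
θ_1 = β − ψ = -88.1071°
θ_3 = φ − θ_1 − θ_2 = -31.8894° (wrapped to (-180°,180°])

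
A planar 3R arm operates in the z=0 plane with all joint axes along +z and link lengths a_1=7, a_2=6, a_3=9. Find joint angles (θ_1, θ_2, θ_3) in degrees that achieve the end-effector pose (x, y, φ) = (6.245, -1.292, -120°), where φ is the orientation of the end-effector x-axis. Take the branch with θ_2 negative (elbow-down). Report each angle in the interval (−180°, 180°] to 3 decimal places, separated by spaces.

45.007 -30.017 -134.990

wrist centre = target − a_3·(cos φ, sin φ) = (10.7450, 6.5022)
cos θ_2 = (157.7340−7²−6²)/(2·7·6) = 0.8659; θ_2 = -30.0165° (elbow-down)
β = atan2(6.5022,10.7450) = 31.1798°; ψ = atan2(-3.0015,12.1953) = -13.8268°
θ_1 = β − ψ = 45.0066°
θ_3 = φ − θ_1 − θ_2 = -134.9901° (wrapped to (-180°,180°])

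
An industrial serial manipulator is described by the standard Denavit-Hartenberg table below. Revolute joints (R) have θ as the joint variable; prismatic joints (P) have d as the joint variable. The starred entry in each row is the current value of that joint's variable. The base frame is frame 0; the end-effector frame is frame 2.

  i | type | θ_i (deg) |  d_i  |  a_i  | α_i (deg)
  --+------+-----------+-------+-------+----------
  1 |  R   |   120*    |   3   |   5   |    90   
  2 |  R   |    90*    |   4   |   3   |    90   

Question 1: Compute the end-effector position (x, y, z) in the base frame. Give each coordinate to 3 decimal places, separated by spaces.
0.964 6.330 6.000

after link 1: o_1 = (-2.5000, 4.3301, 3.0000)
after link 2: o_2 = (0.9641, 6.3301, 6.0000)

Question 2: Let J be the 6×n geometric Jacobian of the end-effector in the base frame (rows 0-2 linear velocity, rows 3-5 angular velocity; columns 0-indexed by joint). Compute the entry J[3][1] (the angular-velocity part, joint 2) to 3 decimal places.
axis z_1 = (0.8660,0.5000,0.0000); lever o_n−o_1 = (3.4641,2.0000,3.0000)
cross product → J_v[:, 1] = (1.5000,-2.5981,0.0000)
J_ω[:, 1] = z_1
entry J[3][1] = 0.8660

0.866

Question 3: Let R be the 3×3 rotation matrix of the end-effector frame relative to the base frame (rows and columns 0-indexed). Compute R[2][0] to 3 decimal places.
1.000

End-effector x-axis (col 0 of R) = (-0.0000,0.0000,1.0000)
R[2][0] = 1.0000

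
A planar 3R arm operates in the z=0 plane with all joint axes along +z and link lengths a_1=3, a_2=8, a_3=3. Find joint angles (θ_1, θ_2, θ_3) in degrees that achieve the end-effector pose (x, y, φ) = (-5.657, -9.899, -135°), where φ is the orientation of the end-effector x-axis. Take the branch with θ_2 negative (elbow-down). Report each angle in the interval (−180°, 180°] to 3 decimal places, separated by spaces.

wrist centre = target − a_3·(cos φ, sin φ) = (-3.5357, -7.7777)
cos θ_2 = (72.9933−3²−8²)/(2·3·8) = -0.0001; θ_2 = -90.0080° (elbow-down)
β = atan2(-7.7777,-3.5357) = -114.4462°; ψ = atan2(-8.0000,2.9989) = -69.4509°
θ_1 = β − ψ = -44.9953°
θ_3 = φ − θ_1 − θ_2 = 0.0032° (wrapped to (-180°,180°])

-44.995 -90.008 0.003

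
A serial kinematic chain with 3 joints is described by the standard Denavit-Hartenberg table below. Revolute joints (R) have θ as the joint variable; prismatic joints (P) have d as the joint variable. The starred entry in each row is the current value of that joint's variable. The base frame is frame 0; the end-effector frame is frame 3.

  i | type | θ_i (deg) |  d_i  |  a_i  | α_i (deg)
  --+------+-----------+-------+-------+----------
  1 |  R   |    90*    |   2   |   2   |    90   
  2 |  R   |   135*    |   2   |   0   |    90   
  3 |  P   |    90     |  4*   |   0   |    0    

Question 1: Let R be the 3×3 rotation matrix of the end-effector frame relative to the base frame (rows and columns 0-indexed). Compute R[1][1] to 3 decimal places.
End-effector y-axis (col 1 of R) = (0.0000,0.7071,-0.7071)
R[1][1] = 0.7071

0.707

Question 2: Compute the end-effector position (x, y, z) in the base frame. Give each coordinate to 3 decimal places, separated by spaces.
2.000 4.828 4.828

after link 1: o_1 = (0.0000, 2.0000, 2.0000)
after link 2: o_2 = (2.0000, 2.0000, 2.0000)
after link 3: o_3 = (2.0000, 4.8284, 4.8284)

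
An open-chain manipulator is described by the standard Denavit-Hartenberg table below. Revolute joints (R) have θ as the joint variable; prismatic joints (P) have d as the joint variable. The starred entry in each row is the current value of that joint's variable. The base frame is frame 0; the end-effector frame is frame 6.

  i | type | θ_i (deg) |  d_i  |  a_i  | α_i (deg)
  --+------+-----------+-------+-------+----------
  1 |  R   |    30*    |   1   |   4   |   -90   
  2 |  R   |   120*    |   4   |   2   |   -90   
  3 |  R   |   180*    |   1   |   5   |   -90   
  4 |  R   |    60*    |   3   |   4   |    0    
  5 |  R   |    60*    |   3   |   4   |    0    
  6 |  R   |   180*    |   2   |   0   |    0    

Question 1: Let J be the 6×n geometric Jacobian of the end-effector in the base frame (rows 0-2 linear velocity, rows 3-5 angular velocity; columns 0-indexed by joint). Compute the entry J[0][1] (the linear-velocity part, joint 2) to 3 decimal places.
-0.317

axis z_1 = (-0.5000,0.8660,0.0000); lever o_n−o_1 = (-0.2548,13.7093,-0.3660)
cross product → J_v[:, 1] = (-0.3170,-0.1830,-6.6340)
J_ω[:, 1] = z_1
entry J[0][1] = -0.3170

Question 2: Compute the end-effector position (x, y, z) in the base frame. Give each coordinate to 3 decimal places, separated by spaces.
3.209 15.709 0.634

after link 1: o_1 = (3.4641, 2.0000, 1.0000)
after link 2: o_2 = (0.5981, 4.9641, -0.7321)
after link 3: o_3 = (2.0131, 5.7811, 4.0981)
after link 4: o_4 = (3.9772, 10.3792, 4.0981)
after link 5: o_5 = (4.2093, 13.9772, 0.6340)
after link 6: o_6 = (3.2093, 15.7093, 0.6340)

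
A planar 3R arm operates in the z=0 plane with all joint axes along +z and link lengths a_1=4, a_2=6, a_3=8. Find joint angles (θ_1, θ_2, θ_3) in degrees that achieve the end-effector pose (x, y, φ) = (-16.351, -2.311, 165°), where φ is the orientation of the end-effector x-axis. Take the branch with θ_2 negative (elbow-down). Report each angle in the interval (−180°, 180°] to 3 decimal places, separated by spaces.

-134.991 -30.012 -29.998

wrist centre = target − a_3·(cos φ, sin φ) = (-8.6236, -4.3816)
cos θ_2 = (93.5644−4²−6²)/(2·4·6) = 0.8659; θ_2 = -30.0116° (elbow-down)
β = atan2(-4.3816,-8.6236) = -153.0654°; ψ = atan2(-3.0011,9.1955) = -18.0746°
θ_1 = β − ψ = -134.9908°
θ_3 = φ − θ_1 − θ_2 = -29.9976° (wrapped to (-180°,180°])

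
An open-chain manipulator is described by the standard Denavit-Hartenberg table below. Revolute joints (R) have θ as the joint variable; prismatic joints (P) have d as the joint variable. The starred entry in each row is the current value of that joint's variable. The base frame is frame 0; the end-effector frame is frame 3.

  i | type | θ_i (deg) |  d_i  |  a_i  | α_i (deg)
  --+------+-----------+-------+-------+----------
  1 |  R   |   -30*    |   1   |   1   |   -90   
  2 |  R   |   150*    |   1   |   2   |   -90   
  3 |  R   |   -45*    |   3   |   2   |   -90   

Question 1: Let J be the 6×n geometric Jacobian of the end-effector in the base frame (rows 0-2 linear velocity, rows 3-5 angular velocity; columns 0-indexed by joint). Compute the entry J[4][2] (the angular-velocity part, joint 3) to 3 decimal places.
0.250

axis z_2 = (-0.4330,0.2500,0.8660); lever o_n−o_2 = (-1.6526,2.5871,1.8910)
cross product → J_v[:, 2] = (-1.7678,-0.6124,-0.7071)
J_ω[:, 2] = z_2
entry J[4][2] = 0.2500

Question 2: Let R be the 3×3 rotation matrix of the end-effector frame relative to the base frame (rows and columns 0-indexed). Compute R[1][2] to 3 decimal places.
End-effector z-axis (col 2 of R) = (-0.8839,-0.3062,-0.3536)
R[1][2] = -0.3062

-0.306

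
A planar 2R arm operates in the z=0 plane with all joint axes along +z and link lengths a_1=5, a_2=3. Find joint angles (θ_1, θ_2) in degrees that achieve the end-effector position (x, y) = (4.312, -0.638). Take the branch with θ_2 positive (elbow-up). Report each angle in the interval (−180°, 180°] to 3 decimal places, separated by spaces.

-45.003 119.999

cos θ_2 = (19.0004−5²−3²)/(2·5·3) = -0.5000; θ_2 = 119.9991° (elbow-up)
β = atan2(-0.6380,4.3120) = -8.4164°; ψ = atan2(2.5981,3.5000) = 36.5867°
θ_1 = β − ψ = -45.0031°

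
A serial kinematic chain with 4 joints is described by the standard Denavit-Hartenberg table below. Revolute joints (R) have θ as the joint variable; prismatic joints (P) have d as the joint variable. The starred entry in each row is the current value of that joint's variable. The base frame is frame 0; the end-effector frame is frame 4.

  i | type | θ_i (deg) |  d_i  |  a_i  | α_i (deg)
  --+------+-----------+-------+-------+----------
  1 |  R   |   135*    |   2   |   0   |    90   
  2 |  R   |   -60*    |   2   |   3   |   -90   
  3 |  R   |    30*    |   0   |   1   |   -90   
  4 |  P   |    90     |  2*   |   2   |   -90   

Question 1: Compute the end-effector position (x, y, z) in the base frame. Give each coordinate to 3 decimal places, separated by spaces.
after link 1: o_1 = (0.0000, 0.0000, 2.0000)
after link 2: o_2 = (0.3536, 2.4749, -0.5981)
after link 3: o_3 = (-0.3062, 2.4275, -1.3481)
after link 4: o_4 = (0.0474, -0.3755, -1.4821)

0.047 -0.376 -1.482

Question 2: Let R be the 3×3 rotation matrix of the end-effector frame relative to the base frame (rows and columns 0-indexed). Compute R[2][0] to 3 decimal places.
End-effector x-axis (col 0 of R) = (0.6124,-0.6124,-0.5000)
R[2][0] = -0.5000

-0.500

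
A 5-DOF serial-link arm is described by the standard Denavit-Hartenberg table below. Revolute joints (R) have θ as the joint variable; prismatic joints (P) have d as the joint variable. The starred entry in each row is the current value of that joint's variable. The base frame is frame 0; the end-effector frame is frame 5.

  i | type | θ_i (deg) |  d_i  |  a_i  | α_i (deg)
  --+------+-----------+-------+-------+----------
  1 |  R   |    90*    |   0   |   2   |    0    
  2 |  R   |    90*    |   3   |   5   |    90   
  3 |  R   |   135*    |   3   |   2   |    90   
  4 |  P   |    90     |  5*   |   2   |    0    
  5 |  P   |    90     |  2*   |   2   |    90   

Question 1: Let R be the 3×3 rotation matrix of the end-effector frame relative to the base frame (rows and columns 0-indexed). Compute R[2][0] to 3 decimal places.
-0.707

End-effector x-axis (col 0 of R) = (-0.7071,0.0000,-0.7071)
R[2][0] = -0.7071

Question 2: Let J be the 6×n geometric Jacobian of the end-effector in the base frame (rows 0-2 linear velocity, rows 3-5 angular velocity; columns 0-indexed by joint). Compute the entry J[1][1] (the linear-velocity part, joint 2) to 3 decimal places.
axis z_1 = (0.0000,0.0000,1.0000); lever o_n−o_1 = (-9.9497,5.0000,7.9497)
cross product → J_v[:, 1] = (-5.0000,-9.9497,0.0000)
J_ω[:, 1] = z_1
entry J[1][1] = -9.9497

-9.950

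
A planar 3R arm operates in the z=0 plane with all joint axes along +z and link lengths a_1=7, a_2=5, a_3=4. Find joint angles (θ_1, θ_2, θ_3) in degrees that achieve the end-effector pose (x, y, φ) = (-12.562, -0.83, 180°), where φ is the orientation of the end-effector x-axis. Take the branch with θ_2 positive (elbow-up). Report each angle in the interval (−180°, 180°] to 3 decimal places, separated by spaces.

wrist centre = target − a_3·(cos φ, sin φ) = (-8.5620, -0.8300)
cos θ_2 = (73.9967−7²−5²)/(2·7·5) = -0.0000; θ_2 = 90.0027° (elbow-up)
β = atan2(-0.8300,-8.5620) = -174.4630°; ψ = atan2(5.0000,6.9998) = 35.5386°
θ_1 = β − ψ = -210.0016°
θ_3 = φ − θ_1 − θ_2 = -60.0010° (wrapped to (-180°,180°])

149.998 90.003 -60.001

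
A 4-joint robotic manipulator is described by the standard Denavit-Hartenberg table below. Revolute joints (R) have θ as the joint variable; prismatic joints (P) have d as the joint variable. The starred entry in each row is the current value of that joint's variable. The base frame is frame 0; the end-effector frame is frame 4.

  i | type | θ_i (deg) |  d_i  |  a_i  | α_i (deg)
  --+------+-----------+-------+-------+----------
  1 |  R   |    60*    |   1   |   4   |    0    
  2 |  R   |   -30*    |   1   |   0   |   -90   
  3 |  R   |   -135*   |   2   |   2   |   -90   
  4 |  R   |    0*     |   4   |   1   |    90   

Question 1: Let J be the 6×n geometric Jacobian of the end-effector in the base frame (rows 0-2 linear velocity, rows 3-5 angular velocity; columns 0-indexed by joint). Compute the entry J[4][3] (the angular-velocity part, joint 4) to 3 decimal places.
axis z_3 = (0.6124,0.3536,0.7071); lever o_n−o_3 = (1.8371,1.0607,3.5355)
cross product → J_v[:, 3] = (0.5000,-0.8660,-0.0000)
J_ω[:, 3] = z_3
entry J[4][3] = 0.3536

0.354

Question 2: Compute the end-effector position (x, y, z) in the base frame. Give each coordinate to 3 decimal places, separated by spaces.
after link 1: o_1 = (2.0000, 3.4641, 1.0000)
after link 2: o_2 = (2.0000, 3.4641, 2.0000)
after link 3: o_3 = (-0.2247, 4.4890, 3.4142)
after link 4: o_4 = (1.6124, 5.5497, 6.9497)

1.612 5.550 6.950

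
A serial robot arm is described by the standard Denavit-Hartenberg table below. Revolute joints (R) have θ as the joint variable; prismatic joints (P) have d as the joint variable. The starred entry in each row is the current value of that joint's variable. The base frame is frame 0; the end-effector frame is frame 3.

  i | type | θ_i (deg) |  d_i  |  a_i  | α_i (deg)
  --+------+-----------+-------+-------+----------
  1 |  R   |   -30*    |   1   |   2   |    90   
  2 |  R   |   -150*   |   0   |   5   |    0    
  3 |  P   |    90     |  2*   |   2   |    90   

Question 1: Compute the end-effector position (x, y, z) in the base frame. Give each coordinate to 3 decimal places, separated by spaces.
-2.152 -1.067 -3.232

after link 1: o_1 = (1.7321, -1.0000, 1.0000)
after link 2: o_2 = (-2.0179, 1.1651, -1.5000)
after link 3: o_3 = (-2.1519, -1.0670, -3.2321)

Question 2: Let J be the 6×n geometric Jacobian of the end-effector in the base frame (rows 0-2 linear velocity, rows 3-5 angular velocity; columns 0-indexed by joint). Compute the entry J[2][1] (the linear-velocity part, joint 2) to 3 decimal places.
axis z_1 = (-0.5000,-0.8660,0.0000); lever o_n−o_1 = (-3.8840,-0.0670,-4.2321)
cross product → J_v[:, 1] = (3.6651,-2.1160,-3.3301)
J_ω[:, 1] = z_1
entry J[2][1] = -3.3301

-3.330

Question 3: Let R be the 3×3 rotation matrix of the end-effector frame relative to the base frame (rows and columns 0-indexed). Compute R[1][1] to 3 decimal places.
-0.866

End-effector y-axis (col 1 of R) = (-0.5000,-0.8660,0.0000)
R[1][1] = -0.8660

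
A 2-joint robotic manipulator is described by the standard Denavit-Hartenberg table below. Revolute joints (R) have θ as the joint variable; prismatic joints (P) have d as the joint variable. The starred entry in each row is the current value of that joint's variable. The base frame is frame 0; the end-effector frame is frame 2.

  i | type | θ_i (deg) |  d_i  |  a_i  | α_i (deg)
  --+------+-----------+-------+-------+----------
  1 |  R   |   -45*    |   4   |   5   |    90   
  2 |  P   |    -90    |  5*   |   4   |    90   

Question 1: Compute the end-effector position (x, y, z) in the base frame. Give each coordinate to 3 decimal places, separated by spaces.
0.000 -7.071 0.000

after link 1: o_1 = (3.5355, -3.5355, 4.0000)
after link 2: o_2 = (0.0000, -7.0711, 0.0000)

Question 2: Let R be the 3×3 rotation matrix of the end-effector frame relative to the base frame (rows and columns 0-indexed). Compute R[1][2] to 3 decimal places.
End-effector z-axis (col 2 of R) = (-0.7071,0.7071,-0.0000)
R[1][2] = 0.7071

0.707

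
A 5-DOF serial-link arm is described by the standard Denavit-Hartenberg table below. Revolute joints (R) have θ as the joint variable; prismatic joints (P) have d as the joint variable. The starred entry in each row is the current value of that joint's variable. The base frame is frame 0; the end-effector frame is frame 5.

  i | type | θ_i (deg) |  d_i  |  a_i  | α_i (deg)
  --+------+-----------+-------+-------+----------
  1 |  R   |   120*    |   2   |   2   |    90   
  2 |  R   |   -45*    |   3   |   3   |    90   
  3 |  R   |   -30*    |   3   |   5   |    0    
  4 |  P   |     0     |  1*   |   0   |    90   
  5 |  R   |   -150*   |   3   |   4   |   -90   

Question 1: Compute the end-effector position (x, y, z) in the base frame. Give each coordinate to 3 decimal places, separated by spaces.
after link 1: o_1 = (-1.0000, 1.7321, 2.0000)
after link 2: o_2 = (0.5374, 5.0692, -0.1213)
after link 3: o_3 = (-2.0979, 4.6337, -5.3045)
after link 4: o_4 = (-1.7444, 4.0213, -6.0116)
after link 5: o_5 = (-1.6105, 2.0574, -1.4154)

-1.610 2.057 -1.415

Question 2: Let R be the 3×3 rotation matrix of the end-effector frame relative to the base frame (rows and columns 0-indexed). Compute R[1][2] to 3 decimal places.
End-effector z-axis (col 2 of R) = (-0.6758,0.6705,0.3062)
R[1][2] = 0.6705

0.670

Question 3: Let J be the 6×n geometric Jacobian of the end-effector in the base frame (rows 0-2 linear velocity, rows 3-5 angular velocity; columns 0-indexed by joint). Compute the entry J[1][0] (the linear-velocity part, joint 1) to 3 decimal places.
-1.610

axis z_0 = ẑ; lever o_n−o_0 = (-1.6105,2.0574,-1.4154)
cross product → J_v[:, 0] = (-2.0574,-1.6105,0.0000)
J_ω[:, 0] = z_0
entry J[1][0] = -1.6105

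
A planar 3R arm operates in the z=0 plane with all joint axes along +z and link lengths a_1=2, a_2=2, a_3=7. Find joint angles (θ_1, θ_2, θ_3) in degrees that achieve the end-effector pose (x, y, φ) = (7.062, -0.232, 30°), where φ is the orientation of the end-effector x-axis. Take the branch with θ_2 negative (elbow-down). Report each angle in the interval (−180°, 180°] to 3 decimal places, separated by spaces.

wrist centre = target − a_3·(cos φ, sin φ) = (0.9998, -3.7320)
cos θ_2 = (14.9275−2²−2²)/(2·2·2) = 0.8659; θ_2 = -30.0105° (elbow-down)
β = atan2(-3.7320,0.9998) = -75.0024°; ψ = atan2(-1.0003,3.7319) = -15.0053°
θ_1 = β − ψ = -59.9971°
θ_3 = φ − θ_1 − θ_2 = 120.0076° (wrapped to (-180°,180°])

-59.997 -30.011 120.008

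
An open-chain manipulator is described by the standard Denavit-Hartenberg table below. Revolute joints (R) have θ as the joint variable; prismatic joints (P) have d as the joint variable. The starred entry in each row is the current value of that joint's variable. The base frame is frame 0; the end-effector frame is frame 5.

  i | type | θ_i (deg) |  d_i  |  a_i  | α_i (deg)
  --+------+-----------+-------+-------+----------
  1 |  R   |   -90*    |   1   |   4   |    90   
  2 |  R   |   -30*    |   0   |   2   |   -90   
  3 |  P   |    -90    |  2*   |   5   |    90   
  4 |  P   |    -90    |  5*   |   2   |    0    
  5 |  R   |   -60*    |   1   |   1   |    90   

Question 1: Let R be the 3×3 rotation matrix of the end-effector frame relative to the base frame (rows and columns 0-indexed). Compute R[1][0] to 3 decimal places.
0.250

End-effector x-axis (col 0 of R) = (0.8660,0.2500,-0.4330)
R[1][0] = 0.2500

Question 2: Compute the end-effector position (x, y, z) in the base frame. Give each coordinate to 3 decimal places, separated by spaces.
after link 1: o_1 = (0.0000, -4.0000, 1.0000)
after link 2: o_2 = (0.0000, -5.7321, 0.0000)
after link 3: o_3 = (-5.0000, -6.7321, 1.7321)
after link 4: o_4 = (-5.0000, -1.4019, 2.5000)
after link 5: o_5 = (-4.1340, -0.2859, 2.5670)

-4.134 -0.286 2.567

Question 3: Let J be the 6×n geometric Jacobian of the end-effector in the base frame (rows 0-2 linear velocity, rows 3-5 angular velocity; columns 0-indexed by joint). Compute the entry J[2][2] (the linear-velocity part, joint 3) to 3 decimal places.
0.866

prismatic axis z_2 = (0.0000,-0.5000,0.8660)
J_v[:, 2] = z_2; J_ω[:, 2] = (0,0,0)
entry J[2][2] = 0.8660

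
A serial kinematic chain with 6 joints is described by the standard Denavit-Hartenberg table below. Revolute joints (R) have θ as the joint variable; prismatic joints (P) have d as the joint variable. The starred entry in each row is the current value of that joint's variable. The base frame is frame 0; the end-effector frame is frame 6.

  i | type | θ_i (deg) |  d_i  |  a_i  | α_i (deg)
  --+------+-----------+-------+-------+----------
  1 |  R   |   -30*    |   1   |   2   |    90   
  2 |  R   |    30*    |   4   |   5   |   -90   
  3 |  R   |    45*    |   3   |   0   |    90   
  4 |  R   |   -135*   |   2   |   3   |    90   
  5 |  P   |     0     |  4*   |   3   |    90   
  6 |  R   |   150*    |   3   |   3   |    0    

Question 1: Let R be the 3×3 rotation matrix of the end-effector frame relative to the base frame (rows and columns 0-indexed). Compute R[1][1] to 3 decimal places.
0.231

End-effector y-axis (col 1 of R) = (0.9658,0.2310,0.1174)
R[1][1] = 0.2310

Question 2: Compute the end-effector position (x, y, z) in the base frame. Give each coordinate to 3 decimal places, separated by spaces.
after link 1: o_1 = (1.7321, -1.0000, 1.0000)
after link 2: o_2 = (3.4821, -6.6292, 3.5000)
after link 3: o_3 = (2.1830, -5.8792, 6.0981)
after link 4: o_4 = (1.5801, -8.8961, 4.2181)
after link 5: o_5 = (-3.1011, -10.2349, 3.0804)
after link 6: o_6 = (-4.1999, -6.5170, 4.8038)

-4.200 -6.517 4.804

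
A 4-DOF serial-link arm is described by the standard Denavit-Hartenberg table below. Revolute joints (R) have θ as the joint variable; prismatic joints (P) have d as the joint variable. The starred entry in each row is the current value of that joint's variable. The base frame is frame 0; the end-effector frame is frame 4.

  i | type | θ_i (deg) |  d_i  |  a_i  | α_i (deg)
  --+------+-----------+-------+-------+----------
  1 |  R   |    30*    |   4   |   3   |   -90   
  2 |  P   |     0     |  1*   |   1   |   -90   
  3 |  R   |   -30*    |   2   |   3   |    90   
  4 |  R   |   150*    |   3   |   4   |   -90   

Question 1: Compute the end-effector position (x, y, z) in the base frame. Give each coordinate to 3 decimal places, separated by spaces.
after link 1: o_1 = (2.5981, 1.5000, 4.0000)
after link 2: o_2 = (2.9641, 2.8660, 4.0000)
after link 3: o_3 = (4.4641, 5.4641, 2.0000)
after link 4: o_4 = (0.1340, 3.9641, 0.0000)

0.134 3.964 0.000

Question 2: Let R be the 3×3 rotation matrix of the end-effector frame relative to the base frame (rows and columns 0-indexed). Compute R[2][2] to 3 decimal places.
0.866

End-effector z-axis (col 2 of R) = (-0.2500,-0.4330,0.8660)
R[2][2] = 0.8660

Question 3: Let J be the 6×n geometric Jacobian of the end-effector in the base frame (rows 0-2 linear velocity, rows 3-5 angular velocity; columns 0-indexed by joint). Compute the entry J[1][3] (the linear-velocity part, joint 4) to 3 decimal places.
axis z_3 = (-0.8660,0.5000,0.0000); lever o_n−o_3 = (-4.3301,-1.5000,-2.0000)
cross product → J_v[:, 3] = (-1.0000,-1.7321,3.4641)
J_ω[:, 3] = z_3
entry J[1][3] = -1.7321

-1.732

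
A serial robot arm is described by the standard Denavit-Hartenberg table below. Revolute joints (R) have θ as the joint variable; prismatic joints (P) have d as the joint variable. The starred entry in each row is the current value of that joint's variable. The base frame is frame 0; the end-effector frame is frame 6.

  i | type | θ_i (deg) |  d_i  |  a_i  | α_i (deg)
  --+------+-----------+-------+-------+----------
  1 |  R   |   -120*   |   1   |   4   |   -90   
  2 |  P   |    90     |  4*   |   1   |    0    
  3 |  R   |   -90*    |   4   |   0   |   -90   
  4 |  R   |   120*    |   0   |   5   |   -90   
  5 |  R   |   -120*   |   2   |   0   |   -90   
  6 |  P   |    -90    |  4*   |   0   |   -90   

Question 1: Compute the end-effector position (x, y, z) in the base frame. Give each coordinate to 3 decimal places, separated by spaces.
after link 1: o_1 = (-2.0000, -3.4641, 1.0000)
after link 2: o_2 = (1.4641, -5.4641, 0.0000)
after link 3: o_3 = (4.9282, -7.4641, 0.0000)
after link 4: o_4 = (2.4282, -3.1340, -0.0000)
after link 5: o_5 = (4.1603, -2.1340, -0.0000)
after link 6: o_6 = (2.4282, 0.8660, -2.0000)

2.428 0.866 -2.000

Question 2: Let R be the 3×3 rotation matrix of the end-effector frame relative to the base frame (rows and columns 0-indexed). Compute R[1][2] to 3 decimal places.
-0.433

End-effector z-axis (col 2 of R) = (0.2500,-0.4330,-0.8660)
R[1][2] = -0.4330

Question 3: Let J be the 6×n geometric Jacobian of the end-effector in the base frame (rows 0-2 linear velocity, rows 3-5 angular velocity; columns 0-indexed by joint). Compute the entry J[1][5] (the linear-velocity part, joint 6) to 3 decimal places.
0.750

prismatic axis z_5 = (-0.4330,0.7500,-0.5000)
J_v[:, 5] = z_5; J_ω[:, 5] = (0,0,0)
entry J[1][5] = 0.7500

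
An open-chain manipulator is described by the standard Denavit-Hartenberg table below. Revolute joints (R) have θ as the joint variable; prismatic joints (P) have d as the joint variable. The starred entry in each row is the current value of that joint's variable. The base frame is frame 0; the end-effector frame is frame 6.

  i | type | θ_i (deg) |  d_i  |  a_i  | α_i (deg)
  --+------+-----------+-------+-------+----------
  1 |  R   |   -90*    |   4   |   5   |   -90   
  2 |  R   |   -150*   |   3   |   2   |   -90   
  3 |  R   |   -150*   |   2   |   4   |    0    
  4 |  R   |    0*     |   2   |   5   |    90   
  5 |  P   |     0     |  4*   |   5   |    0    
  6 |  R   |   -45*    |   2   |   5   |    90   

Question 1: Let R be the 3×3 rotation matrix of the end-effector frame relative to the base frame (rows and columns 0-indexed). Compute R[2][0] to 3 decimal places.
End-effector x-axis (col 0 of R) = (0.3536,-0.1768,-0.9186)
R[2][0] = -0.9186

-0.919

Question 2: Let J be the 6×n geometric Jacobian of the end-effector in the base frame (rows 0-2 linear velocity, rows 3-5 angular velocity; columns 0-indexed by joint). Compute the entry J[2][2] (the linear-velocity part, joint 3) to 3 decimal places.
axis z_2 = (0.0000,-0.5000,0.8660); lever o_n−o_2 = (3.5716,-15.9820,-8.6909)
cross product → J_v[:, 2] = (18.1862,3.0931,1.7858)
J_ω[:, 2] = z_2
entry J[2][2] = 1.7858

1.786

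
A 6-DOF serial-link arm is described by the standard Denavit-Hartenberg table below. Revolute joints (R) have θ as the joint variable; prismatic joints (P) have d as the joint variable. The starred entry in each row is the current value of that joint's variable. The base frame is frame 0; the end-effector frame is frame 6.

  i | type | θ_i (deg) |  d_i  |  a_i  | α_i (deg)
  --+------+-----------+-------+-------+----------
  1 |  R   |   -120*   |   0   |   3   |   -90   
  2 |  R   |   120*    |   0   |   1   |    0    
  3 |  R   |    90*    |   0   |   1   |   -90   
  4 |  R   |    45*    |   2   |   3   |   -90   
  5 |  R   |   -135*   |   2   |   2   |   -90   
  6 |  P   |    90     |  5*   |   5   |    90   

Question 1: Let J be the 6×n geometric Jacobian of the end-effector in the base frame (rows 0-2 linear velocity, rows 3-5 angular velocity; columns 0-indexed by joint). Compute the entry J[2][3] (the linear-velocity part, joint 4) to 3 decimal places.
axis z_3 = (-0.2500,-0.4330,0.8660); lever o_n−o_3 = (-0.5498,2.0477,8.8900)
cross product → J_v[:, 3] = (-5.6228,1.7463,-0.7500)
J_ω[:, 3] = z_3
entry J[2][3] = -0.7500

-0.750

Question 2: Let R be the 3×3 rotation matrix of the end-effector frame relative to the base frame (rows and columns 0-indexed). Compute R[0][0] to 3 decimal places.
End-effector x-axis (col 0 of R) = (0.9186,0.1768,0.3536)
R[0][0] = 0.9186

0.919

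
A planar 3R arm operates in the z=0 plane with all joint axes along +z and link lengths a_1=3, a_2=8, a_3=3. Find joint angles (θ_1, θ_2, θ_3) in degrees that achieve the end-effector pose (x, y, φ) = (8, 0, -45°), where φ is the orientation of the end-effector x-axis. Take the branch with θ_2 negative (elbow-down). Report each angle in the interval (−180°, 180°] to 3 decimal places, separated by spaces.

wrist centre = target − a_3·(cos φ, sin φ) = (5.8787, 2.1213)
cos θ_2 = (39.0589−3²−8²)/(2·3·8) = -0.7071; θ_2 = -135.0000° (elbow-down)
β = atan2(2.1213,5.8787) = 19.8420°; ψ = atan2(-5.6569,-2.6569) = -115.1580°
θ_1 = β − ψ = 135.0000°
θ_3 = φ − θ_1 − θ_2 = -45.0000° (wrapped to (-180°,180°])

135.000 -135.000 -45.000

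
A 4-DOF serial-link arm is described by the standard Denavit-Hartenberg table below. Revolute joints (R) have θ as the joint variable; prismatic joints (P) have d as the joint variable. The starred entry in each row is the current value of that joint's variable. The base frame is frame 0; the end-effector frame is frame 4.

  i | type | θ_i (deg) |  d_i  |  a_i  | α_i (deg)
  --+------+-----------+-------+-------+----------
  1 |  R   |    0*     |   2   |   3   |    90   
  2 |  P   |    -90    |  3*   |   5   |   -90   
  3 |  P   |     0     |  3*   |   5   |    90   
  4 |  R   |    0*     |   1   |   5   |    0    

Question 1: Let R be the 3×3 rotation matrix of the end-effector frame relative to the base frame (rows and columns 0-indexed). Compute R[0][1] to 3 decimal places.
End-effector y-axis (col 1 of R) = (1.0000,0.0000,0.0000)
R[0][1] = 1.0000

1.000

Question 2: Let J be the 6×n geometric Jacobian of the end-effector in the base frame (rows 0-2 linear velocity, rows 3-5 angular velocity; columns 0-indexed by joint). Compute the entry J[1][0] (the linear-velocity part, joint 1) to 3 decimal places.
axis z_0 = ẑ; lever o_n−o_0 = (6.0000,-4.0000,-13.0000)
cross product → J_v[:, 0] = (4.0000,6.0000,-0.0000)
J_ω[:, 0] = z_0
entry J[1][0] = 6.0000

6.000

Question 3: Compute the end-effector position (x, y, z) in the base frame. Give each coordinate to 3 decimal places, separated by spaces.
6.000 -4.000 -13.000

after link 1: o_1 = (3.0000, 0.0000, 2.0000)
after link 2: o_2 = (3.0000, -3.0000, -3.0000)
after link 3: o_3 = (6.0000, -3.0000, -8.0000)
after link 4: o_4 = (6.0000, -4.0000, -13.0000)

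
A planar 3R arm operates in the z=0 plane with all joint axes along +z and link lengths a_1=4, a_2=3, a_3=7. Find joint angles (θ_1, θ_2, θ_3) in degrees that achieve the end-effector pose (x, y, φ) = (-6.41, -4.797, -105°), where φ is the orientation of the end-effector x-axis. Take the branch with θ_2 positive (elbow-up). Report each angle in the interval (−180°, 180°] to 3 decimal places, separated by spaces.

120.000 89.992 45.008

wrist centre = target − a_3·(cos φ, sin φ) = (-4.5983, 1.9645)
cos θ_2 = (25.0032−4²−3²)/(2·4·3) = 0.0001; θ_2 = 89.9923° (elbow-up)
β = atan2(1.9645,-4.5983) = 156.8668°; ψ = atan2(3.0000,4.0004) = 36.8671°
θ_1 = β − ψ = 119.9996°
θ_3 = φ − θ_1 − θ_2 = 45.0081° (wrapped to (-180°,180°])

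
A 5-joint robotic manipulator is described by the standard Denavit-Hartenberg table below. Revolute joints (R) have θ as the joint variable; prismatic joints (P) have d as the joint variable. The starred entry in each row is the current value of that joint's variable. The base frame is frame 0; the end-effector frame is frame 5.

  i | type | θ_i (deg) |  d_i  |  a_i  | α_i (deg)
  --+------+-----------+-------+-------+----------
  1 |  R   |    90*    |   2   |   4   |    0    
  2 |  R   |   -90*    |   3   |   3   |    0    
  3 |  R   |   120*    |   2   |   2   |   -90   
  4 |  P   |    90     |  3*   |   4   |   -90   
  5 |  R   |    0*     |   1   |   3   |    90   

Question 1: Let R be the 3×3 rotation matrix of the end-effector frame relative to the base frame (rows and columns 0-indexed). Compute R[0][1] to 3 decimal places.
0.500

End-effector y-axis (col 1 of R) = (0.5000,-0.8660,-0.0000)
R[0][1] = 0.5000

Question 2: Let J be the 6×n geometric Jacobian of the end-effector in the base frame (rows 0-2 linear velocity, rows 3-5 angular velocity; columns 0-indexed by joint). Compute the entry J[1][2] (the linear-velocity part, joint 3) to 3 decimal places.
axis z_2 = (0.0000,0.0000,1.0000); lever o_n−o_2 = (-3.0981,-0.6340,-5.0000)
cross product → J_v[:, 2] = (0.6340,-3.0981,0.0000)
J_ω[:, 2] = z_2
entry J[1][2] = -3.0981

-3.098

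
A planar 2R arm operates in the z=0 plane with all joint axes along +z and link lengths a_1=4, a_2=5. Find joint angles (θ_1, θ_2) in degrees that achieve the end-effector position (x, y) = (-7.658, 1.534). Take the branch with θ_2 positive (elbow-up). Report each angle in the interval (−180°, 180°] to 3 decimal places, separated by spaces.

cos θ_2 = (60.9981−4²−5²)/(2·4·5) = 0.5000; θ_2 = 60.0031° (elbow-up)
β = atan2(1.5340,-7.6580) = 168.6728°; ψ = atan2(4.3303,6.4998) = 33.6723°
θ_1 = β − ψ = 135.0005°

135.001 60.003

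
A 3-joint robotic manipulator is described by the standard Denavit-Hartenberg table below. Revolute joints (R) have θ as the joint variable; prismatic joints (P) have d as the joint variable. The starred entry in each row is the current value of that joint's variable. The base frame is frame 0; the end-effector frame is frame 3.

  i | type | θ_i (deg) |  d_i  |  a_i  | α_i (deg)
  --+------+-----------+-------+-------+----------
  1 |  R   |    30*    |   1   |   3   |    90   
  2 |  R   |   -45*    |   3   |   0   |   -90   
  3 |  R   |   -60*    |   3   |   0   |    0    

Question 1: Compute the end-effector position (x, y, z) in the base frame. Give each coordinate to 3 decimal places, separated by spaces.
after link 1: o_1 = (2.5981, 1.5000, 1.0000)
after link 2: o_2 = (4.0981, -1.0981, 1.0000)
after link 3: o_3 = (5.9352, -0.0374, 3.1213)

5.935 -0.037 3.121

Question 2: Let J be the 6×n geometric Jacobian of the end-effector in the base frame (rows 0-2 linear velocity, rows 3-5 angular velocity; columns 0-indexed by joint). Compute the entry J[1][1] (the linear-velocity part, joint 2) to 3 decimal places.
axis z_1 = (0.5000,-0.8660,0.0000); lever o_n−o_1 = (3.3371,-1.5374,2.1213)
cross product → J_v[:, 1] = (-1.8371,-1.0607,2.1213)
J_ω[:, 1] = z_1
entry J[1][1] = -1.0607

-1.061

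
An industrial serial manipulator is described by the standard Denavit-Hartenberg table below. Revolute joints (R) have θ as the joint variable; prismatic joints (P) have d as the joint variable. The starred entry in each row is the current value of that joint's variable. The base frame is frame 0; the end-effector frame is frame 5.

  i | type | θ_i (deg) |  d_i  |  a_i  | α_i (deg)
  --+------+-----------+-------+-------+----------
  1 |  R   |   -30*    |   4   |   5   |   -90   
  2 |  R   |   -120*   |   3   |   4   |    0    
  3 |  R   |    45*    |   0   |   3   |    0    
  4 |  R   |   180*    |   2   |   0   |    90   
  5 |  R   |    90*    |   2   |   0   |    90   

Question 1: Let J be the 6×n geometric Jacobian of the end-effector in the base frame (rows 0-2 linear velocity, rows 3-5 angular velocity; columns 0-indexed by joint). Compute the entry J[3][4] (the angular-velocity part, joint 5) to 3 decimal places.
0.837

axis z_4 = (0.8365,-0.4830,-0.2588); lever o_n−o_4 = (1.6730,-0.9659,-0.5176)
cross product → J_v[:, 4] = (0.0000,0.0000,-0.0000)
J_ω[:, 4] = z_4
entry J[3][4] = 0.8365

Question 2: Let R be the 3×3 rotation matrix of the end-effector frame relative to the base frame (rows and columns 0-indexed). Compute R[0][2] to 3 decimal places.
-0.224

End-effector z-axis (col 2 of R) = (-0.2241,0.1294,-0.9659)
R[0][2] = -0.2241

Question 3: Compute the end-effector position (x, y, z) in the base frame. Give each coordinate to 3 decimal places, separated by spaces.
after link 1: o_1 = (4.3301, -2.5000, 4.0000)
after link 2: o_2 = (4.0981, 1.0981, 7.4641)
after link 3: o_3 = (4.7705, 0.7098, 10.3619)
after link 4: o_4 = (5.7705, 2.4419, 10.3619)
after link 5: o_5 = (7.4435, 1.4760, 9.8442)

7.444 1.476 9.844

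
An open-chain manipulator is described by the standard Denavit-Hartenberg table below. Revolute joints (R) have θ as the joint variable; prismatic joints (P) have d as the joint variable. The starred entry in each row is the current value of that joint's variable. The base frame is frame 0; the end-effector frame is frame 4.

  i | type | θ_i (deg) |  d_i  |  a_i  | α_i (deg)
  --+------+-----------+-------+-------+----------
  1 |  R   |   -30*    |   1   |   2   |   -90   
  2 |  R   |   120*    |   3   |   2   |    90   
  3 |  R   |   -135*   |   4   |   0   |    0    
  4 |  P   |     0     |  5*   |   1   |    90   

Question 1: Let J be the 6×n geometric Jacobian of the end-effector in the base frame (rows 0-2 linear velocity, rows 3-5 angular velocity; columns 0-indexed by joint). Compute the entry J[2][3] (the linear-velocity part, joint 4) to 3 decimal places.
-0.500

prismatic axis z_3 = (0.7500,-0.4330,-0.5000)
J_v[:, 3] = z_3; J_ω[:, 3] = (0,0,0)
entry J[2][3] = -0.5000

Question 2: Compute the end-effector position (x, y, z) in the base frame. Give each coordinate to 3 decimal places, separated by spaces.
9.069 -2.588 -4.620

after link 1: o_1 = (1.7321, -1.0000, 1.0000)
after link 2: o_2 = (2.3660, 2.0981, -0.7321)
after link 3: o_3 = (5.3660, 0.3660, -2.7321)
after link 4: o_4 = (9.0687, -2.5882, -4.6197)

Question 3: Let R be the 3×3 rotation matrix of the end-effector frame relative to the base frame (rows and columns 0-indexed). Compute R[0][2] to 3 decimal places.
End-effector z-axis (col 2 of R) = (0.6597,0.4356,0.6124)
R[0][2] = 0.6597

0.660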